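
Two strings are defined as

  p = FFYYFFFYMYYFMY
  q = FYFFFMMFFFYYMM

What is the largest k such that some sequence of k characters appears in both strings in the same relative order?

9

Match F (p #2, q #1); then Y (p #4, q #2); then F (p #5, q #3); then F (p #6, q #4); then F (p #7, q #5); then M (p #9, q #7); then Y (p #10, q #11); then Y (p #11, q #12); then M (p #13, q #14) — 9 characters in the same relative order in both, and the DP table's final entry dp[14][14] is also 9, so no common subsequence is longer.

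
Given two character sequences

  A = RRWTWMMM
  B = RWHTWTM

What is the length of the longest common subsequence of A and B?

5

Let dp[i][j] be the LCS length of the first i characters of A and the first j characters of B. dp[i][j] = dp[i-1][j-1]+1 when the i-th and j-th characters match, else max(dp[i-1][j], dp[i][j-1]).
    ·  R  W  H  T  W  T  M
 ·  0  0  0  0  0  0  0  0
 R  0  1  1  1  1  1  1  1
 R  0  1  1  1  1  1  1  1
 W  0  1  2  2  2  2  2  2
 T  0  1  2  2  3  3  3  3
 W  0  1  2  2  3  4  4  4
 M  0  1  2  2  3  4  4  5
 M  0  1  2  2  3  4  4  5
 M  0  1  2  2  3  4  4  5
dp[8][7] = 5. One LCS (by backtracking along matches): RWTWM.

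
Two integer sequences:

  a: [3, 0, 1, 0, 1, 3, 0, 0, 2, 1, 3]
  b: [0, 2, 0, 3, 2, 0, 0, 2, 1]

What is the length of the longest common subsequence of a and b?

7

Let dp[i][j] be the LCS length of the first i values of a and the first j values of b. dp[i][j] = dp[i-1][j-1]+1 when the i-th and j-th values match, else max(dp[i-1][j], dp[i][j-1]).
    ·  0  2  0  3  2  0  0  2  1
 ·  0  0  0  0  0  0  0  0  0  0
 3  0  0  0  0  1  1  1  1  1  1
 0  0  1  1  1  1  1  2  2  2  2
 1  0  1  1  1  1  1  2  2  2  3
 0  0  1  1  2  2  2  2  3  3  3
 1  0  1  1  2  2  2  2  3  3  4
 3  0  1  1  2  3  3  3  3  3  4
 0  0  1  1  2  3  3  4  4  4  4
 0  0  1  1  2  3  3  4  5  5  5
 2  0  1  2  2  3  4  4  5  6  6
 1  0  1  2  2  3  4  4  5  6  7
 3  0  1  2  2  3  4  4  5  6  7
dp[11][9] = 7. One LCS (by backtracking along matches): 0, 0, 3, 0, 0, 2, 1.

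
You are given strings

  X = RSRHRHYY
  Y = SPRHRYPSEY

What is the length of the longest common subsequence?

Pick S at X[2]=Y[1], R at X[3]=Y[3], H at X[4]=Y[4], R at X[5]=Y[5], Y at X[7]=Y[6], Y at X[8]=Y[10]; all 6 characters appear in both, in order. Since dp[8][10] = 6, nothing longer is possible.

6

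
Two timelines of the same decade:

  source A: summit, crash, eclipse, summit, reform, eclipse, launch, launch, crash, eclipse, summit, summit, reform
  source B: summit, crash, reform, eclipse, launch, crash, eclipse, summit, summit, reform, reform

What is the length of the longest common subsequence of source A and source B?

Taking summit [1,1], then crash [2,2], then reform [5,3], then eclipse [6,4], then launch [8,5], then crash [9,6], then eclipse [10,7], then summit [11,8], then summit [12,9], then reform [13,11] gives a common subsequence of length 10. dp[13][11] = 10 confirms this is the maximum.

10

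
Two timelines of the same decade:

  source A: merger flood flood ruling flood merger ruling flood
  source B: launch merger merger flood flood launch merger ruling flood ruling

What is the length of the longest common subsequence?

6

Match merger at source A[1]=source B[3], then flood at source A[2]=source B[4], then flood at source A[3]=source B[5], then ruling at source A[4]=source B[8], then flood at source A[5]=source B[9], then ruling at source A[7]=source B[10] — 6 events in the same relative order in both, and the DP table's final entry dp[8][10] is also 6, so no common subsequence is longer.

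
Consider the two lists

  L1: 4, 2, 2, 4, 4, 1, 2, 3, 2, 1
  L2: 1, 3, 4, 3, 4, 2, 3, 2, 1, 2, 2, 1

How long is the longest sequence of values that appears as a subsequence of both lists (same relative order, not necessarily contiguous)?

7

Taking 4 [1,5] → 2 [2,6] → 2 [3,8] → 1 [6,9] → 2 [7,10] → 2 [9,11] → 1 [10,12] gives a common subsequence of length 7. Since dp[10][12] = 7, nothing longer is possible.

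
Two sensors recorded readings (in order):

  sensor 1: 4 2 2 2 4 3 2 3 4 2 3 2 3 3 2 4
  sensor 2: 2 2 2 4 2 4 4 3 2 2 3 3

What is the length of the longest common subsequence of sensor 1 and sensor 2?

One common subsequence of length 10: 2 [2,1]; then 2 [3,2]; then 2 [4,3]; then 4 [5,4]; then 2 [7,5]; then 3 [8,8]; then 2 [10,9]; then 2 [12,10]; then 3 [13,11]; then 3 [14,12]. Since dp[16][12] = 10, nothing longer is possible.

10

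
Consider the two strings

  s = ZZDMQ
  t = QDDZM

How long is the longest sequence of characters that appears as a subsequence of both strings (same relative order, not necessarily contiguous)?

2

Let dp[i][j] be the LCS length of the first i characters of s and the first j characters of t. dp[i][j] = dp[i-1][j-1]+1 when the i-th and j-th characters match, else max(dp[i-1][j], dp[i][j-1]).
    ·  Q  D  D  Z  M
 ·  0  0  0  0  0  0
 Z  0  0  0  0  1  1
 Z  0  0  0  0  1  1
 D  0  0  1  1  1  1
 M  0  0  1  1  1  2
 Q  0  1  1  1  1  2
dp[5][5] = 2. One LCS (by backtracking along matches): ZM.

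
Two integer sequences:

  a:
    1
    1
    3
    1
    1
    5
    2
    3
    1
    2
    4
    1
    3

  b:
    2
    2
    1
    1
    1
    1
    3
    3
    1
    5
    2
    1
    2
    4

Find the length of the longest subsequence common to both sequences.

Taking 1 at a[1]=b[5], 1 at a[2]=b[6], 3 at a[3]=b[8], 1 at a[5]=b[9], 5 at a[6]=b[10], 2 at a[7]=b[11], 1 at a[9]=b[12], 2 at a[10]=b[13], 4 at a[11]=b[14] gives a common subsequence of length 9. Since dp[13][14] = 9, nothing longer is possible.

9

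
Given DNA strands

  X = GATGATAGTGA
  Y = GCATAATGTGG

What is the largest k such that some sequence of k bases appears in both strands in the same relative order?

8

One common subsequence of length 8: G at X[1]=Y[1], then A at X[2]=Y[3], then T at X[3]=Y[4], then A at X[5]=Y[6], then T at X[6]=Y[7], then G at X[8]=Y[8], then T at X[9]=Y[9], then G at X[10]=Y[11], and the DP table's final entry dp[11][11] is also 8, so no common subsequence is longer.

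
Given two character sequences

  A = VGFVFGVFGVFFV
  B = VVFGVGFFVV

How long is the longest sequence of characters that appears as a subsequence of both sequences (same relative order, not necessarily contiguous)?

9

Taking V (A #1, B #1), V (A #4, B #2), F (A #5, B #3), G (A #6, B #4), V (A #7, B #5), G (A #9, B #6), F (A #11, B #7), F (A #12, B #8), V (A #13, B #10) gives a common subsequence of length 9, and the DP table's final entry dp[13][10] is also 9, so no common subsequence is longer.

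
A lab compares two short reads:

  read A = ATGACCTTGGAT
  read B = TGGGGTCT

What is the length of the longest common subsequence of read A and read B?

Let dp[i][j] be the LCS length of the first i bases of read A and the first j bases of read B. dp[i][j] = dp[i-1][j-1]+1 when the i-th and j-th bases match, else max(dp[i-1][j], dp[i][j-1]).
    ·  T  G  G  G  G  T  C  T
 ·  0  0  0  0  0  0  0  0  0
 A  0  0  0  0  0  0  0  0  0
 T  0  1  1  1  1  1  1  1  1
 G  0  1  2  2  2  2  2  2  2
 A  0  1  2  2  2  2  2  2  2
 C  0  1  2  2  2  2  2  3  3
 C  0  1  2  2  2  2  2  3  3
 T  0  1  2  2  2  2  3  3  4
 T  0  1  2  2  2  2  3  3  4
 G  0  1  2  3  3  3  3  3  4
 G  0  1  2  3  4  4  4  4  4
 A  0  1  2  3  4  4  4  4  4
 T  0  1  2  3  4  4  5  5  5
dp[12][8] = 5. One LCS (by backtracking along matches): TGGGT.

5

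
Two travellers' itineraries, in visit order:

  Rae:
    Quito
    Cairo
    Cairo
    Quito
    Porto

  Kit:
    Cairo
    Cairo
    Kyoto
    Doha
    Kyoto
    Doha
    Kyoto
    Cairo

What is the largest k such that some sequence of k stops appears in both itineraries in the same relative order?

2

One common subsequence of length 2: Cairo at Rae[2]=Kit[2]; then Cairo at Rae[3]=Kit[8]. dp[5][8] = 2 confirms this is the maximum.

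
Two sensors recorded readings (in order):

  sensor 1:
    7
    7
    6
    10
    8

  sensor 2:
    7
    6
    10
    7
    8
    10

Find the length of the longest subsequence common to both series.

4

Let dp[i][j] be the LCS length of the first i values of sensor 1 and the first j values of sensor 2. dp[i][j] = dp[i-1][j-1]+1 when the i-th and j-th values match, else max(dp[i-1][j], dp[i][j-1]).
    ·  7  6 10  7  8 10
 ·  0  0  0  0  0  0  0
 7  0  1  1  1  1  1  1
 7  0  1  1  1  2  2  2
 6  0  1  2  2  2  2  2
10  0  1  2  3  3  3  3
 8  0  1  2  3  3  4  4
dp[5][6] = 4. One LCS (by backtracking along matches): 7, 6, 10, 8.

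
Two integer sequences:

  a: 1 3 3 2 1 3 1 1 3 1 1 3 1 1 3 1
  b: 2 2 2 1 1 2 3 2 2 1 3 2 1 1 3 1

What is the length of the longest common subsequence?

10

Match 2 at a[4]=b[3]; then 1 at a[5]=b[4]; then 1 at a[7]=b[5]; then 3 at a[9]=b[7]; then 1 at a[11]=b[10]; then 3 at a[12]=b[11]; then 1 at a[13]=b[13]; then 1 at a[14]=b[14]; then 3 at a[15]=b[15]; then 1 at a[16]=b[16] — 10 values in the same relative order in both, and the DP table's final entry dp[16][16] is also 10, so no common subsequence is longer.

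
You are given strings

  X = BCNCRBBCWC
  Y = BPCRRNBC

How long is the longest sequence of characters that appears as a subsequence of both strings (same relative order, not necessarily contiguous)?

5

One common subsequence of length 5: B (X #1, Y #1), then C (X #2, Y #3), then N (X #3, Y #6), then B (X #7, Y #7), then C (X #10, Y #8), and the DP table's final entry dp[10][8] is also 5, so no common subsequence is longer.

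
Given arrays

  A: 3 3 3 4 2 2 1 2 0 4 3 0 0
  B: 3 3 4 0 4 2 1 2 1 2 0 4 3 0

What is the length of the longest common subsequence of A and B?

Taking 3 (A #1, B #1), 3 (A #2, B #2), 4 (A #4, B #5), 2 (A #5, B #6), 2 (A #6, B #8), 1 (A #7, B #9), 2 (A #8, B #10), 0 (A #9, B #11), 4 (A #10, B #12), 3 (A #11, B #13), 0 (A #13, B #14) gives a common subsequence of length 11. dp[13][14] = 11 confirms this is the maximum.

11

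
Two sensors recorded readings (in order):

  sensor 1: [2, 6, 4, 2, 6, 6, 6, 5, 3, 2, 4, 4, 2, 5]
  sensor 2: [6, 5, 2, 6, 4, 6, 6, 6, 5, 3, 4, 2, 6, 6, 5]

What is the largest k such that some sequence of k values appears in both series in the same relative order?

11

Match 2 (sensor 1 #1, sensor 2 #3), then 6 (sensor 1 #2, sensor 2 #4), then 4 (sensor 1 #3, sensor 2 #5), then 6 (sensor 1 #5, sensor 2 #6), then 6 (sensor 1 #6, sensor 2 #7), then 6 (sensor 1 #7, sensor 2 #8), then 5 (sensor 1 #8, sensor 2 #9), then 3 (sensor 1 #9, sensor 2 #10), then 4 (sensor 1 #12, sensor 2 #11), then 2 (sensor 1 #13, sensor 2 #12), then 5 (sensor 1 #14, sensor 2 #15) — 11 values in the same relative order in both, and the DP table's final entry dp[14][15] is also 11, so no common subsequence is longer.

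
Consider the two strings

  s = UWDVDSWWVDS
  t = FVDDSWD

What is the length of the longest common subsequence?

5

One common subsequence of length 5: D at s[3]=t[3], then D at s[5]=t[4], then S at s[6]=t[5], then W at s[8]=t[6], then D at s[10]=t[7]. The LCS DP gives dp[11][7] = 5, so this is optimal.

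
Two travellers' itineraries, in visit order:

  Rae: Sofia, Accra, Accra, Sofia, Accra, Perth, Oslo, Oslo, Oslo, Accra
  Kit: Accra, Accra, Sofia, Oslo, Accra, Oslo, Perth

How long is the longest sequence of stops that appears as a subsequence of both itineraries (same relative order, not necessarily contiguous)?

5

Match Accra at Rae[2]=Kit[1] → Accra at Rae[3]=Kit[2] → Sofia at Rae[4]=Kit[3] → Accra at Rae[5]=Kit[5] → Perth at Rae[6]=Kit[7] — 5 stops in the same relative order in both, and the DP table's final entry dp[10][7] is also 5, so no common subsequence is longer.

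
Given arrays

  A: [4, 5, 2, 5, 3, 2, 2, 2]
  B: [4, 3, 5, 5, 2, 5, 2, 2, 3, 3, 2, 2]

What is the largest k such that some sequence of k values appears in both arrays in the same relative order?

Let dp[i][j] be the LCS length of the first i values of A and the first j values of B. dp[i][j] = dp[i-1][j-1]+1 when the i-th and j-th values match, else max(dp[i-1][j], dp[i][j-1]).
    ·  4  3  5  5  2  5  2  2  3  3  2  2
 ·  0  0  0  0  0  0  0  0  0  0  0  0  0
 4  0  1  1  1  1  1  1  1  1  1  1  1  1
 5  0  1  1  2  2  2  2  2  2  2  2  2  2
 2  0  1  1  2  2  3  3  3  3  3  3  3  3
 5  0  1  1  2  3  3  4  4  4  4  4  4  4
 3  0  1  2  2  3  3  4  4  4  5  5  5  5
 2  0  1  2  2  3  4  4  5  5  5  5  6  6
 2  0  1  2  2  3  4  4  5  6  6  6  6  7
 2  0  1  2  2  3  4  4  5  6  6  6  7  7
dp[8][12] = 7. One LCS (by backtracking along matches): 4, 5, 2, 5, 3, 2, 2.

7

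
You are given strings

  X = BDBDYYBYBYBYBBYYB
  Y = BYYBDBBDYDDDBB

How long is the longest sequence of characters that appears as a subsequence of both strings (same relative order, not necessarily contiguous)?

9

One common subsequence of length 9: B [3,1], then Y [5,2], then Y [6,3], then B [7,4], then B [9,6], then B [11,7], then Y [12,9], then B [14,13], then B [17,14], and the DP table's final entry dp[17][14] is also 9, so no common subsequence is longer.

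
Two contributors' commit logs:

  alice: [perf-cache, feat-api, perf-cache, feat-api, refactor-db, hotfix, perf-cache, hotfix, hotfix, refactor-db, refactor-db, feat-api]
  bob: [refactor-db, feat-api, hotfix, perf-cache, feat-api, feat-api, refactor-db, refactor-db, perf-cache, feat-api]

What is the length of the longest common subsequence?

6

Taking perf-cache [1,4] → feat-api [2,5] → feat-api [4,6] → refactor-db [5,8] → perf-cache [7,9] → feat-api [12,10] gives a common subsequence of length 6. dp[12][10] = 6 confirms this is the maximum.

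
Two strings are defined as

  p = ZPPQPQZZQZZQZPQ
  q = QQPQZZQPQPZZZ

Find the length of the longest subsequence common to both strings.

9

Taking Q (p #4, q #2) → P (p #5, q #3) → Q (p #6, q #4) → Z (p #7, q #5) → Z (p #8, q #6) → Q (p #9, q #9) → Z (p #10, q #11) → Z (p #11, q #12) → Z (p #13, q #13) gives a common subsequence of length 9. dp[15][13] = 9 confirms this is the maximum.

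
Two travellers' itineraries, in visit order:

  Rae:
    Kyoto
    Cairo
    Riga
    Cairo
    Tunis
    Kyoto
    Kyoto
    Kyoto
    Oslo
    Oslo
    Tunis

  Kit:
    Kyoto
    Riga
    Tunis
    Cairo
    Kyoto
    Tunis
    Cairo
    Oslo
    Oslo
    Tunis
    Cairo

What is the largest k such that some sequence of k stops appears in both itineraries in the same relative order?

Pick Kyoto (Rae #1, Kit #1) → Riga (Rae #3, Kit #2) → Cairo (Rae #4, Kit #4) → Tunis (Rae #5, Kit #6) → Oslo (Rae #9, Kit #8) → Oslo (Rae #10, Kit #9) → Tunis (Rae #11, Kit #10); all 7 stops appear in both, in order, and the DP table's final entry dp[11][11] is also 7, so no common subsequence is longer.

7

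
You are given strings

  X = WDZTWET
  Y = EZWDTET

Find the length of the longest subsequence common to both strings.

Match W [1,3] → D [2,4] → T [4,5] → E [6,6] → T [7,7] — 5 characters in the same relative order in both. Since dp[7][7] = 5, nothing longer is possible.

5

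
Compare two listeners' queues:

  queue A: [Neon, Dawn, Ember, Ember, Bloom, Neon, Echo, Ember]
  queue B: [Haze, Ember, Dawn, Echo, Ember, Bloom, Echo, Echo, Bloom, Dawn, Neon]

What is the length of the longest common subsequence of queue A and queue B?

4

Pick Dawn [2,3], then Ember [3,5], then Bloom [5,9], then Neon [6,11]; all 4 songs appear in both, in order. Since dp[8][11] = 4, nothing longer is possible.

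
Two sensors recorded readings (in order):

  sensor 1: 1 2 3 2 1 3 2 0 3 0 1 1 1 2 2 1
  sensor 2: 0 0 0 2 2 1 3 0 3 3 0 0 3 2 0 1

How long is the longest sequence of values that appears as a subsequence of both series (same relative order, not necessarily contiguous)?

9

Match 2 [2,4], 2 [4,5], 1 [5,6], 3 [6,7], 0 [8,8], 3 [9,10], 0 [10,12], 2 [14,14], 1 [16,16] — 9 values in the same relative order in both. dp[16][16] = 9 confirms this is the maximum.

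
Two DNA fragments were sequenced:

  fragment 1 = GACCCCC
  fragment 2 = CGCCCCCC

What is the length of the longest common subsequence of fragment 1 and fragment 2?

Taking G at fragment 1[1]=fragment 2[2], C at fragment 1[3]=fragment 2[4], C at fragment 1[4]=fragment 2[5], C at fragment 1[5]=fragment 2[6], C at fragment 1[6]=fragment 2[7], C at fragment 1[7]=fragment 2[8] gives a common subsequence of length 6. dp[7][8] = 6 confirms this is the maximum.

6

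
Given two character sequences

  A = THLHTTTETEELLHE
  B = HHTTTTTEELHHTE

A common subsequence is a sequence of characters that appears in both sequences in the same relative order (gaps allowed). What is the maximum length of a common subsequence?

Pick H (A #2, B #1) → H (A #4, B #2) → T (A #5, B #4) → T (A #6, B #5) → T (A #7, B #6) → T (A #9, B #7) → E (A #10, B #8) → E (A #11, B #9) → L (A #12, B #10) → H (A #14, B #12) → E (A #15, B #14); all 11 characters appear in both, in order. The LCS DP gives dp[15][14] = 11, so this is optimal.

11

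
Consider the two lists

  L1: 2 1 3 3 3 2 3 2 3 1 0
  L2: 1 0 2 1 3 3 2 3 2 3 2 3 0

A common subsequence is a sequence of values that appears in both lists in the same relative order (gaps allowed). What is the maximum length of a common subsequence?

10

Match 2 (L1 #1, L2 #3) → 1 (L1 #2, L2 #4) → 3 (L1 #3, L2 #5) → 3 (L1 #4, L2 #6) → 3 (L1 #5, L2 #8) → 2 (L1 #6, L2 #9) → 3 (L1 #7, L2 #10) → 2 (L1 #8, L2 #11) → 3 (L1 #9, L2 #12) → 0 (L1 #11, L2 #13) — 10 values in the same relative order in both. dp[11][13] = 10 confirms this is the maximum.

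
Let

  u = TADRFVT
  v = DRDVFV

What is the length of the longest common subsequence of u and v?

4

Taking D at u[3]=v[1], R at u[4]=v[2], F at u[5]=v[5], V at u[6]=v[6] gives a common subsequence of length 4, and the DP table's final entry dp[7][6] is also 4, so no common subsequence is longer.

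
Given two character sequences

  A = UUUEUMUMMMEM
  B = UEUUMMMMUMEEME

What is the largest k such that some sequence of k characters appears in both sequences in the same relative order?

Taking U [1,1]; then U [2,3]; then U [3,4]; then M [6,6]; then M [8,7]; then M [9,8]; then M [10,10]; then E [11,12]; then M [12,13] gives a common subsequence of length 9, and the DP table's final entry dp[12][14] is also 9, so no common subsequence is longer.

9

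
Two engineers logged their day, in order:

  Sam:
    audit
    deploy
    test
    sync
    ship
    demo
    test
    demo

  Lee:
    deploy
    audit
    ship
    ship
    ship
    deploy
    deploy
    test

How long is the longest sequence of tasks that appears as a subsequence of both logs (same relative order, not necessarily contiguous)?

Pick audit at Sam[1]=Lee[2], deploy at Sam[2]=Lee[7], test at Sam[7]=Lee[8]; all 3 tasks appear in both, in order. The LCS DP gives dp[8][8] = 3, so this is optimal.

3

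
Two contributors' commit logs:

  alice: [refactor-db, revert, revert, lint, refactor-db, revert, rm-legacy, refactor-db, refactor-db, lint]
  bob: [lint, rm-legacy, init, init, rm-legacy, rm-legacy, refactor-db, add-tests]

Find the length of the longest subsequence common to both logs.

3

Pick lint (alice #4, bob #1) → rm-legacy (alice #7, bob #6) → refactor-db (alice #8, bob #7); all 3 commits appear in both, in order, and the DP table's final entry dp[10][8] is also 3, so no common subsequence is longer.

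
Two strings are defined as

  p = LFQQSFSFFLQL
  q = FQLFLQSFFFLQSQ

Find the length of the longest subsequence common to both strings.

Match L at p[1]=q[3], then F at p[2]=q[4], then Q at p[4]=q[6], then S at p[5]=q[7], then F at p[6]=q[8], then F at p[8]=q[9], then F at p[9]=q[10], then L at p[10]=q[11], then Q at p[11]=q[14] — 9 characters in the same relative order in both. dp[12][14] = 9 confirms this is the maximum.

9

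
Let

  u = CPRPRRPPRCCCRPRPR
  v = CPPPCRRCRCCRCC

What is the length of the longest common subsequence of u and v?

9

Taking C (u #1, v #1), then P (u #2, v #3), then P (u #4, v #4), then R (u #5, v #6), then R (u #6, v #7), then R (u #9, v #9), then C (u #10, v #11), then C (u #11, v #13), then C (u #12, v #14) gives a common subsequence of length 9. dp[17][14] = 9 confirms this is the maximum.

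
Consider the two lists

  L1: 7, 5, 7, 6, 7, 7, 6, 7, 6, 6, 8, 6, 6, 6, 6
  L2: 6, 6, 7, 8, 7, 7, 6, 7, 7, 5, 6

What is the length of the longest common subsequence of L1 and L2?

Pick 7 [1,5], 7 [3,6], 6 [4,7], 7 [5,8], 7 [6,9], 6 [15,11]; all 6 values appear in both, in order. Since dp[15][11] = 6, nothing longer is possible.

6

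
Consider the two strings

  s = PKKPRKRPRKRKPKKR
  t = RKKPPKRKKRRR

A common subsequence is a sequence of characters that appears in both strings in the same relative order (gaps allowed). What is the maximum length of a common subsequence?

9

Match K [2,2], K [3,3], P [4,4], P [8,5], K [10,6], R [11,7], K [12,8], K [14,9], R [16,12] — 9 characters in the same relative order in both. Since dp[16][12] = 9, nothing longer is possible.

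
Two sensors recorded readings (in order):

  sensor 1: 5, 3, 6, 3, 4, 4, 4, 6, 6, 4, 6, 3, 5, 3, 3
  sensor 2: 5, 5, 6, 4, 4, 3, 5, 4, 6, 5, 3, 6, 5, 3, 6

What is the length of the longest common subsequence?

Pick 5 [1,2]; then 6 [3,3]; then 4 [5,4]; then 4 [6,5]; then 4 [7,8]; then 6 [8,9]; then 6 [11,12]; then 5 [13,13]; then 3 [14,14]; all 9 values appear in both, in order. dp[15][15] = 9 confirms this is the maximum.

9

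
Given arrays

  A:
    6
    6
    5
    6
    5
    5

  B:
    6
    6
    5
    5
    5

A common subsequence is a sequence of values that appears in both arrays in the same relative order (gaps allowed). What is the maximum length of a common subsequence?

5

Match 6 at A[1]=B[1], 6 at A[2]=B[2], 5 at A[3]=B[3], 5 at A[5]=B[4], 5 at A[6]=B[5] — 5 values in the same relative order in both. Since dp[6][5] = 5, nothing longer is possible.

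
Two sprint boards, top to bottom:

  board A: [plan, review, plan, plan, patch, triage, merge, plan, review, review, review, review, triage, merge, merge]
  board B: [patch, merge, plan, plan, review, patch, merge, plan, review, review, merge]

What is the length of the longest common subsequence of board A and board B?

8

Taking plan at board A[1]=board B[4], review at board A[2]=board B[5], patch at board A[5]=board B[6], merge at board A[7]=board B[7], plan at board A[8]=board B[8], review at board A[11]=board B[9], review at board A[12]=board B[10], merge at board A[15]=board B[11] gives a common subsequence of length 8. dp[15][11] = 8 confirms this is the maximum.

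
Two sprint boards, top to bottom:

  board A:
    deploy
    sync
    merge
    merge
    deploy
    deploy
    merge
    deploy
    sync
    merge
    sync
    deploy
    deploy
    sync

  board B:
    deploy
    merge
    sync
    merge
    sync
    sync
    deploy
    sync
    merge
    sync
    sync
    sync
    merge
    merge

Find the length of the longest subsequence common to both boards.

8

Pick deploy (board A #1, board B #1), sync (board A #2, board B #3), merge (board A #3, board B #4), deploy (board A #5, board B #7), merge (board A #7, board B #9), sync (board A #9, board B #10), sync (board A #11, board B #11), sync (board A #14, board B #12); all 8 tasks appear in both, in order. The LCS DP gives dp[14][14] = 8, so this is optimal.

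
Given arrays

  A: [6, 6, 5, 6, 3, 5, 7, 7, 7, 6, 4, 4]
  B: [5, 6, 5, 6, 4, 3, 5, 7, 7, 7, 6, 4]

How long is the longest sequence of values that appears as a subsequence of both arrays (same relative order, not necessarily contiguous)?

10

Let dp[i][j] be the LCS length of the first i values of A and the first j values of B. dp[i][j] = dp[i-1][j-1]+1 when the i-th and j-th values match, else max(dp[i-1][j], dp[i][j-1]).
    ·  5  6  5  6  4  3  5  7  7  7  6  4
 ·  0  0  0  0  0  0  0  0  0  0  0  0  0
 6  0  0  1  1  1  1  1  1  1  1  1  1  1
 6  0  0  1  1  2  2  2  2  2  2  2  2  2
 5  0  1  1  2  2  2  2  3  3  3  3  3  3
 6  0  1  2  2  3  3  3  3  3  3  3  4  4
 3  0  1  2  2  3  3  4  4  4  4  4  4  4
 5  0  1  2  3  3  3  4  5  5  5  5  5  5
 7  0  1  2  3  3  3  4  5  6  6  6  6  6
 7  0  1  2  3  3  3  4  5  6  7  7  7  7
 7  0  1  2  3  3  3  4  5  6  7  8  8  8
 6  0  1  2  3  4  4  4  5  6  7  8  9  9
 4  0  1  2  3  4  5  5  5  6  7  8  9 10
 4  0  1  2  3  4  5  5  5  6  7  8  9 10
dp[12][12] = 10. One LCS (by backtracking along matches): 6, 5, 6, 3, 5, 7, 7, 7, 6, 4.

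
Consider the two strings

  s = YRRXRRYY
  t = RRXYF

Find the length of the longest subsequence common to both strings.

Let dp[i][j] be the LCS length of the first i characters of s and the first j characters of t. dp[i][j] = dp[i-1][j-1]+1 when the i-th and j-th characters match, else max(dp[i-1][j], dp[i][j-1]).
    ·  R  R  X  Y  F
 ·  0  0  0  0  0  0
 Y  0  0  0  0  1  1
 R  0  1  1  1  1  1
 R  0  1  2  2  2  2
 X  0  1  2  3  3  3
 R  0  1  2  3  3  3
 R  0  1  2  3  3  3
 Y  0  1  2  3  4  4
 Y  0  1  2  3  4  4
dp[8][5] = 4. One LCS (by backtracking along matches): RRXY.

4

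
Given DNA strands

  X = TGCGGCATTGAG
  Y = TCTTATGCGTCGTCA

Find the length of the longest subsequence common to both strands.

One common subsequence of length 7: T at X[1]=Y[6], G at X[2]=Y[7], C at X[3]=Y[8], G at X[4]=Y[9], G at X[5]=Y[12], C at X[6]=Y[14], A at X[11]=Y[15]. dp[12][15] = 7 confirms this is the maximum.

7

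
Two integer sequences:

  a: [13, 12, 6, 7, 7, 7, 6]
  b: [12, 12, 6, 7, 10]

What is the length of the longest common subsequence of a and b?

3

Taking 12 [2,2], then 6 [3,3], then 7 [4,4] gives a common subsequence of length 3. Since dp[7][5] = 3, nothing longer is possible.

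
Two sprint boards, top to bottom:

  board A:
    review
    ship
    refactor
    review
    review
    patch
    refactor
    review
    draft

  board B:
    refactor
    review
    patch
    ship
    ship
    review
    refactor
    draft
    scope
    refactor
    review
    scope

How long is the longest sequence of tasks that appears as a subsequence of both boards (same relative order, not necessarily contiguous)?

Taking review (board A #1, board B #2); then ship (board A #2, board B #5); then refactor (board A #3, board B #7); then refactor (board A #7, board B #10); then review (board A #8, board B #11) gives a common subsequence of length 5. The LCS DP gives dp[9][12] = 5, so this is optimal.

5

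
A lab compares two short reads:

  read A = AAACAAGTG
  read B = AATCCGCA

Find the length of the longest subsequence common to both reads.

4

Match A (read A #1, read B #1), then A (read A #2, read B #2), then C (read A #4, read B #7), then A (read A #6, read B #8) — 4 bases in the same relative order in both. dp[9][8] = 4 confirms this is the maximum.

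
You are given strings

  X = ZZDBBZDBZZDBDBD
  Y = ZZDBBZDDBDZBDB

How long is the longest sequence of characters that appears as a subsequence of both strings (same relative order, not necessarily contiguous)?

12

One common subsequence of length 12: Z (X #1, Y #1) → Z (X #2, Y #2) → D (X #3, Y #3) → B (X #4, Y #4) → B (X #5, Y #5) → Z (X #6, Y #6) → D (X #7, Y #8) → B (X #8, Y #9) → Z (X #10, Y #11) → B (X #12, Y #12) → D (X #13, Y #13) → B (X #14, Y #14). Since dp[15][14] = 12, nothing longer is possible.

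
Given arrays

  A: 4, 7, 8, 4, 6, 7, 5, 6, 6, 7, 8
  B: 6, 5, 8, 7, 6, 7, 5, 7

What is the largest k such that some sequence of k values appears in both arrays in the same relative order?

Match 7 [2,4], then 6 [5,5], then 7 [6,6], then 5 [7,7], then 7 [10,8] — 5 values in the same relative order in both. dp[11][8] = 5 confirms this is the maximum.

5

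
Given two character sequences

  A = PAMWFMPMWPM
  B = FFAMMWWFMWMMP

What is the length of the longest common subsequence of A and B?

7

Match A at A[2]=B[3], M at A[3]=B[5], W at A[4]=B[7], F at A[5]=B[8], M at A[6]=B[11], M at A[8]=B[12], P at A[10]=B[13] — 7 characters in the same relative order in both, and the DP table's final entry dp[11][13] is also 7, so no common subsequence is longer.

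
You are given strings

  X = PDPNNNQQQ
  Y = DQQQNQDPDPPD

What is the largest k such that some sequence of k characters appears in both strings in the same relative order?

Let dp[i][j] be the LCS length of the first i characters of X and the first j characters of Y. dp[i][j] = dp[i-1][j-1]+1 when the i-th and j-th characters match, else max(dp[i-1][j], dp[i][j-1]).
    ·  D  Q  Q  Q  N  Q  D  P  D  P  P  D
 ·  0  0  0  0  0  0  0  0  0  0  0  0  0
 P  0  0  0  0  0  0  0  0  1  1  1  1  1
 D  0  1  1  1  1  1  1  1  1  2  2  2  2
 P  0  1  1  1  1  1  1  1  2  2  3  3  3
 N  0  1  1  1  1  2  2  2  2  2  3  3  3
 N  0  1  1  1  1  2  2  2  2  2  3  3  3
 N  0  1  1  1  1  2  2  2  2  2  3  3  3
 Q  0  1  2  2  2  2  3  3  3  3  3  3  3
 Q  0  1  2  3  3  3  3  3  3  3  3  3  3
 Q  0  1  2  3  4  4  4  4  4  4  4  4  4
dp[9][12] = 4. One LCS (by backtracking along matches): DQQQ.

4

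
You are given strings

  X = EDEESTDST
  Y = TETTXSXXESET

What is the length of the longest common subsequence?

4

Match E at X[1]=Y[2], E at X[3]=Y[9], E at X[4]=Y[11], T at X[9]=Y[12] — 4 characters in the same relative order in both. dp[9][12] = 4 confirms this is the maximum.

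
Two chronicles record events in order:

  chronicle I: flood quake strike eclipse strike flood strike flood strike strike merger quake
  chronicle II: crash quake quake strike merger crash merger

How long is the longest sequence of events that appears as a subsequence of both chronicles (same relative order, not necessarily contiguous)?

3

Taking quake at chronicle I[2]=chronicle II[3]; then strike at chronicle I[3]=chronicle II[4]; then merger at chronicle I[11]=chronicle II[7] gives a common subsequence of length 3. dp[12][7] = 3 confirms this is the maximum.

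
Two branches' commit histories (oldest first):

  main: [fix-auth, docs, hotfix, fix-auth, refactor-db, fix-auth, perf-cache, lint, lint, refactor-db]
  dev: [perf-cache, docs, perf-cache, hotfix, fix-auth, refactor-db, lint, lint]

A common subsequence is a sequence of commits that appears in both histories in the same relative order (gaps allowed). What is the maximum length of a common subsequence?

6

Taking docs (main #2, dev #2); then hotfix (main #3, dev #4); then fix-auth (main #4, dev #5); then refactor-db (main #5, dev #6); then lint (main #8, dev #7); then lint (main #9, dev #8) gives a common subsequence of length 6, and the DP table's final entry dp[10][8] is also 6, so no common subsequence is longer.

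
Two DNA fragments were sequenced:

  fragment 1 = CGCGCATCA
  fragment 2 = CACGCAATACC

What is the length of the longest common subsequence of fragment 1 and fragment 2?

Let dp[i][j] be the LCS length of the first i bases of fragment 1 and the first j bases of fragment 2. dp[i][j] = dp[i-1][j-1]+1 when the i-th and j-th bases match, else max(dp[i-1][j], dp[i][j-1]).
    ·  C  A  C  G  C  A  A  T  A  C  C
 ·  0  0  0  0  0  0  0  0  0  0  0  0
 C  0  1  1  1  1  1  1  1  1  1  1  1
 G  0  1  1  1  2  2  2  2  2  2  2  2
 C  0  1  1  2  2  3  3  3  3  3  3  3
 G  0  1  1  2  3  3  3  3  3  3  3  3
 C  0  1  1  2  3  4  4  4  4  4  4  4
 A  0  1  2  2  3  4  5  5  5  5  5  5
 T  0  1  2  2  3  4  5  5  6  6  6  6
 C  0  1  2  3  3  4  5  5  6  6  7  7
 A  0  1  2  3  3  4  5  6  6  7  7  7
dp[9][11] = 7. One LCS (by backtracking along matches): CCGCATC.

7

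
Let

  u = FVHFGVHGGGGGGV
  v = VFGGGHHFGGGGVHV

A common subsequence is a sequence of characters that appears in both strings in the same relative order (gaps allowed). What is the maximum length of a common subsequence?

10

One common subsequence of length 10: V (u #2, v #1), then F (u #4, v #2), then G (u #5, v #3), then G (u #8, v #4), then G (u #9, v #5), then G (u #10, v #9), then G (u #11, v #10), then G (u #12, v #11), then G (u #13, v #12), then V (u #14, v #15). The LCS DP gives dp[14][15] = 10, so this is optimal.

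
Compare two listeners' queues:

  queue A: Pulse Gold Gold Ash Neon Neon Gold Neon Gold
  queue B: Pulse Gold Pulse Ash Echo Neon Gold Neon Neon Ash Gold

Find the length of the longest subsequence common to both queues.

Pick Pulse at queue A[1]=queue B[1] → Gold at queue A[2]=queue B[2] → Ash at queue A[4]=queue B[4] → Neon at queue A[5]=queue B[6] → Neon at queue A[6]=queue B[8] → Neon at queue A[8]=queue B[9] → Gold at queue A[9]=queue B[11]; all 7 songs appear in both, in order. dp[9][11] = 7 confirms this is the maximum.

7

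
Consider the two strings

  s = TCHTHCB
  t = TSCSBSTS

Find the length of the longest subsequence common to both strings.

Let dp[i][j] be the LCS length of the first i characters of s and the first j characters of t. dp[i][j] = dp[i-1][j-1]+1 when the i-th and j-th characters match, else max(dp[i-1][j], dp[i][j-1]).
    ·  T  S  C  S  B  S  T  S
 ·  0  0  0  0  0  0  0  0  0
 T  0  1  1  1  1  1  1  1  1
 C  0  1  1  2  2  2  2  2  2
 H  0  1  1  2  2  2  2  2  2
 T  0  1  1  2  2  2  2  3  3
 H  0  1  1  2  2  2  2  3  3
 C  0  1  1  2  2  2  2  3  3
 B  0  1  1  2  2  3  3  3  3
dp[7][8] = 3. One LCS (by backtracking along matches): TCT.

3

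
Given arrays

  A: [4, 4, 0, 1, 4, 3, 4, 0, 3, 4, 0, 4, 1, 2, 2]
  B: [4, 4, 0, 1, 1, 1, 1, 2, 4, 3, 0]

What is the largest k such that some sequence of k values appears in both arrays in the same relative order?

7

Taking 4 (A #1, B #1), 4 (A #2, B #2), 0 (A #3, B #3), 1 (A #4, B #7), 4 (A #7, B #9), 3 (A #9, B #10), 0 (A #11, B #11) gives a common subsequence of length 7. dp[15][11] = 7 confirms this is the maximum.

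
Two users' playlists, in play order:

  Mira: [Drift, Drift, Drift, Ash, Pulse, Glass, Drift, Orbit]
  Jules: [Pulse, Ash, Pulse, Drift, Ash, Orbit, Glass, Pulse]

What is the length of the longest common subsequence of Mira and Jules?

Match Ash (Mira #4, Jules #2); then Pulse (Mira #5, Jules #3); then Drift (Mira #7, Jules #4); then Orbit (Mira #8, Jules #6) — 4 songs in the same relative order in both. The LCS DP gives dp[8][8] = 4, so this is optimal.

4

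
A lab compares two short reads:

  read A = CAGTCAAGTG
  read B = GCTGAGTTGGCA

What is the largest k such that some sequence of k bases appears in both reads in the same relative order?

6

Match C [1,2], then A [2,5], then G [3,6], then T [4,8], then C [5,11], then A [7,12] — 6 bases in the same relative order in both. Since dp[10][12] = 6, nothing longer is possible.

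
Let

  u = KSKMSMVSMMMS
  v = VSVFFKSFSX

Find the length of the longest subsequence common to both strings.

Let dp[i][j] be the LCS length of the first i characters of u and the first j characters of v. dp[i][j] = dp[i-1][j-1]+1 when the i-th and j-th characters match, else max(dp[i-1][j], dp[i][j-1]).
    ·  V  S  V  F  F  K  S  F  S  X
 ·  0  0  0  0  0  0  0  0  0  0  0
 K  0  0  0  0  0  0  1  1  1  1  1
 S  0  0  1  1  1  1  1  2  2  2  2
 K  0  0  1  1  1  1  2  2  2  2  2
 M  0  0  1  1  1  1  2  2  2  2  2
 S  0  0  1  1  1  1  2  3  3  3  3
 M  0  0  1  1  1  1  2  3  3  3  3
 V  0  1  1  2  2  2  2  3  3  3  3
 S  0  1  2  2  2  2  2  3  3  4  4
 M  0  1  2  2  2  2  2  3  3  4  4
 M  0  1  2  2  2  2  2  3  3  4  4
 M  0  1  2  2  2  2  2  3  3  4  4
 S  0  1  2  2  2  2  2  3  3  4  4
dp[12][10] = 4. One LCS (by backtracking along matches): SKSS.

4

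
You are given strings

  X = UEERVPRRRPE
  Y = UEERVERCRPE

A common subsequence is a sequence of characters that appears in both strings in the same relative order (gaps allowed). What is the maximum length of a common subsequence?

9

Let dp[i][j] be the LCS length of the first i characters of X and the first j characters of Y. dp[i][j] = dp[i-1][j-1]+1 when the i-th and j-th characters match, else max(dp[i-1][j], dp[i][j-1]).
    ·  U  E  E  R  V  E  R  C  R  P  E
 ·  0  0  0  0  0  0  0  0  0  0  0  0
 U  0  1  1  1  1  1  1  1  1  1  1  1
 E  0  1  2  2  2  2  2  2  2  2  2  2
 E  0  1  2  3  3  3  3  3  3  3  3  3
 R  0  1  2  3  4  4  4  4  4  4  4  4
 V  0  1  2  3  4  5  5  5  5  5  5  5
 P  0  1  2  3  4  5  5  5  5  5  6  6
 R  0  1  2  3  4  5  5  6  6  6  6  6
 R  0  1  2  3  4  5  5  6  6  7  7  7
 R  0  1  2  3  4  5  5  6  6  7  7  7
 P  0  1  2  3  4  5  5  6  6  7  8  8
 E  0  1  2  3  4  5  6  6  6  7  8  9
dp[11][11] = 9. One LCS (by backtracking along matches): UEERVRRPE.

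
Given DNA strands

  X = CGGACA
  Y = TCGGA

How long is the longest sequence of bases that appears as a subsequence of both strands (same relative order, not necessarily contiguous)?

Match C [1,2], G [2,3], G [3,4], A [6,5] — 4 bases in the same relative order in both. Since dp[6][5] = 4, nothing longer is possible.

4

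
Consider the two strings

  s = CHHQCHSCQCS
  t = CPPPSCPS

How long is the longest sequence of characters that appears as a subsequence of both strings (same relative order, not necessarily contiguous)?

4

Pick C at s[1]=t[1] → S at s[7]=t[5] → C at s[8]=t[6] → S at s[11]=t[8]; all 4 characters appear in both, in order. The LCS DP gives dp[11][8] = 4, so this is optimal.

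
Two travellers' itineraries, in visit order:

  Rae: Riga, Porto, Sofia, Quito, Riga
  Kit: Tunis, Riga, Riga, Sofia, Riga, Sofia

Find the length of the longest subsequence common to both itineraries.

3

Match Riga at Rae[1]=Kit[3] → Sofia at Rae[3]=Kit[4] → Riga at Rae[5]=Kit[5] — 3 stops in the same relative order in both. Since dp[5][6] = 3, nothing longer is possible.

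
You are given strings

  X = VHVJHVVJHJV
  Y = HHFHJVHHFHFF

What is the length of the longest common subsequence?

5

Pick H at X[2]=Y[1]; then H at X[5]=Y[2]; then H at X[9]=Y[4]; then J at X[10]=Y[5]; then V at X[11]=Y[6]; all 5 characters appear in both, in order. dp[11][12] = 5 confirms this is the maximum.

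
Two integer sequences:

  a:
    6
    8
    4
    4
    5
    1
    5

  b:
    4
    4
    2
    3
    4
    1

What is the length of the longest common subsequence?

Let dp[i][j] be the LCS length of the first i values of a and the first j values of b. dp[i][j] = dp[i-1][j-1]+1 when the i-th and j-th values match, else max(dp[i-1][j], dp[i][j-1]).
    ·  4  4  2  3  4  1
 ·  0  0  0  0  0  0  0
 6  0  0  0  0  0  0  0
 8  0  0  0  0  0  0  0
 4  0  1  1  1  1  1  1
 4  0  1  2  2  2  2  2
 5  0  1  2  2  2  2  2
 1  0  1  2  2  2  2  3
 5  0  1  2  2  2  2  3
dp[7][6] = 3. One LCS (by backtracking along matches): 4, 4, 1.

3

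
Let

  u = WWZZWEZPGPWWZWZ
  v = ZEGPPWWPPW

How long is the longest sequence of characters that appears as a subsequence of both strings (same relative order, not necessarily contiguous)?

One common subsequence of length 7: Z (u #4, v #1); then E (u #6, v #2); then P (u #8, v #4); then P (u #10, v #5); then W (u #11, v #6); then W (u #12, v #7); then W (u #14, v #10), and the DP table's final entry dp[15][10] is also 7, so no common subsequence is longer.

7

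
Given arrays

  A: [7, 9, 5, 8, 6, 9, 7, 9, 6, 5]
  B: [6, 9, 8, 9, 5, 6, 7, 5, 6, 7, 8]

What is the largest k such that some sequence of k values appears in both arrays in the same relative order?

5

Pick 9 (A #2, B #4), then 5 (A #3, B #5), then 6 (A #5, B #6), then 7 (A #7, B #7), then 6 (A #9, B #9); all 5 values appear in both, in order. The LCS DP gives dp[10][11] = 5, so this is optimal.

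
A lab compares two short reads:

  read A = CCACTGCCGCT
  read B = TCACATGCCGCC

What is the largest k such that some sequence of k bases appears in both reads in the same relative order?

Let dp[i][j] be the LCS length of the first i bases of read A and the first j bases of read B. dp[i][j] = dp[i-1][j-1]+1 when the i-th and j-th bases match, else max(dp[i-1][j], dp[i][j-1]).
    ·  T  C  A  C  A  T  G  C  C  G  C  C
 ·  0  0  0  0  0  0  0  0  0  0  0  0  0
 C  0  0  1  1  1  1  1  1  1  1  1  1  1
 C  0  0  1  1  2  2  2  2  2  2  2  2  2
 A  0  0  1  2  2  3  3  3  3  3  3  3  3
 C  0  0  1  2  3  3  3  3  4  4  4  4  4
 T  0  1  1  2  3  3  4  4  4  4  4  4  4
 G  0  1  1  2  3  3  4  5  5  5  5  5  5
 C  0  1  2  2  3  3  4  5  6  6  6  6  6
 C  0  1  2  2  3  3  4  5  6  7  7  7  7
 G  0  1  2  2  3  3  4  5  6  7  8  8  8
 C  0  1  2  2  3  3  4  5  6  7  8  9  9
 T  0  1  2  2  3  3  4  5  6  7  8  9  9
dp[11][12] = 9. One LCS (by backtracking along matches): CCATGCCGC.

9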